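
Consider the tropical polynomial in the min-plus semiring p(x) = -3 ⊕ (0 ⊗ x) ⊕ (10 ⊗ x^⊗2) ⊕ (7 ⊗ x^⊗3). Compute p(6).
p(6) = -3

A tropical monomial a ⊗ x^⊗i evaluates to a + i · x. Evaluating each term at x = 6:
  Term 0 contributes -3 + 0 · 6 = -3
  Term 1 contributes 0 + 1 · 6 = 6
  Term 2 contributes 10 + 2 · 6 = 22
  Term 3 contributes 7 + 3 · 6 = 25
p(6) = ⊕ of these = min[-3, 6, 22, 25] = -3.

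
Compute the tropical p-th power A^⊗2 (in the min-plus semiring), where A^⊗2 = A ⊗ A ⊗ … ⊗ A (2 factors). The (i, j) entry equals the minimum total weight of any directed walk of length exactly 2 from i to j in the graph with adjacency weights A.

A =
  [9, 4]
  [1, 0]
A^⊗2 =
  [5, 4]
  [1, 0]

Each entry (A^⊗2)_ij equals the minimum over all length-2 walks i = v_0 → v_1 → … → v_2 = j of Σ_t A[v_t][v_{t+1}]. For example, for (i, j) = (0, 1) we minimise over 2 possible intermediate vertex sequences; the minimum is 4, attained along the walk 0 → 1 → 1.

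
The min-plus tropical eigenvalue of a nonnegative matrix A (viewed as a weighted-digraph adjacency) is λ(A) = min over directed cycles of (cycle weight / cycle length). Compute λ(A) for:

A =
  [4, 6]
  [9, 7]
λ(A) = 4

Enumerate directed cycles and compute their means (weight / length). Sample:
  cycle 0 → 0: weight = 4, length = 1, mean = 4/1 ≈ 4.000
  cycle 1 → 1: weight = 7, length = 1, mean = 7/1 ≈ 7.000
  cycle 0 → 1 → 0: weight = 15, length = 2, mean = 15/2 ≈ 7.500
  cycle 1 → 0 → 1: weight = 15, length = 2, mean = 15/2 ≈ 7.500
Minimum mean = 4.000, attained e.g. along the cycle 0 → 0 with weight 4 and length 1. So λ(A) = 4/1 = 4.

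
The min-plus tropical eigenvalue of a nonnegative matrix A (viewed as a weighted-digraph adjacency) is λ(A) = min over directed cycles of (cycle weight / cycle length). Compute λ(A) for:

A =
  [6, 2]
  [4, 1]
λ(A) = 1

Enumerate directed cycles and compute their means (weight / length). Sample:
  cycle 0 → 0: weight = 6, length = 1, mean = 6/1 ≈ 6.000
  cycle 1 → 1: weight = 1, length = 1, mean = 1/1 ≈ 1.000
  cycle 0 → 1 → 0: weight = 6, length = 2, mean = 6/2 ≈ 3.000
  cycle 1 → 0 → 1: weight = 6, length = 2, mean = 6/2 ≈ 3.000
Minimum mean = 1.000, attained e.g. along the cycle 1 → 1 with weight 1 and length 1. So λ(A) = 1/1 = 1.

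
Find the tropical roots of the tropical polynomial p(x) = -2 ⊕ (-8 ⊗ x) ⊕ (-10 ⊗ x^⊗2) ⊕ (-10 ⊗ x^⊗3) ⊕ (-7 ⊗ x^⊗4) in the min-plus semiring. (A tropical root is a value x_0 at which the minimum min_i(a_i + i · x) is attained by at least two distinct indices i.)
Roots: {-3, 0, 2, 6}

Each tropical root is a break point of the lower envelope of the lines y = a_i + i · x (there are 5 lines, with slopes 0, 1, ..., 4). Only the lines that attain the minimum somewhere contribute to roots; other lines are dominated. Here the surviving (envelope) indices are i = 4, i = 3, i = 2, i = 1, i = 0.
Intersections between consecutive envelope lines give the roots: for adjacent envelope indices i < j the intersection is x = (a_i − a_j) / (j − i). Reading off the sorted break points: {-3, 0, 2, 6}.
Verification: at each break x_0, at least two indices attain the minimum of min_i(a_i + i · x_0).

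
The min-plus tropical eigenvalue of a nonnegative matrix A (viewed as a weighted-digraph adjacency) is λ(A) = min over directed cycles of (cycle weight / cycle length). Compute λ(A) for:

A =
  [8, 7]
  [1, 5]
λ(A) = 4

Enumerate directed cycles and compute their means (weight / length). Sample:
  cycle 0 → 0: weight = 8, length = 1, mean = 8/1 ≈ 8.000
  cycle 1 → 1: weight = 5, length = 1, mean = 5/1 ≈ 5.000
  cycle 0 → 1 → 0: weight = 8, length = 2, mean = 8/2 ≈ 4.000
  cycle 1 → 0 → 1: weight = 8, length = 2, mean = 8/2 ≈ 4.000
Minimum mean = 4.000, attained e.g. along the cycle 0 → 1 → 0 with weight 8 and length 2. So λ(A) = 8/2 = 4.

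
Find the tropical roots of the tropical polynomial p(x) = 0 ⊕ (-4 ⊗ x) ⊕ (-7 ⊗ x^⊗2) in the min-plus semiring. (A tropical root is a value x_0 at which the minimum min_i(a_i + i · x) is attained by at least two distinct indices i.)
Roots: {3, 4}

Each tropical root is a break point of the lower envelope of the lines y = a_i + i · x (there are 3 lines, with slopes 0, 1, ..., 2). Only the lines that attain the minimum somewhere contribute to roots; other lines are dominated. Here the surviving (envelope) indices are i = 2, i = 1, i = 0.
Intersections between consecutive envelope lines give the roots: for adjacent envelope indices i < j the intersection is x = (a_i − a_j) / (j − i). Reading off the sorted break points: {3, 4}.
Verification: at each break x_0, at least two indices attain the minimum of min_i(a_i + i · x_0).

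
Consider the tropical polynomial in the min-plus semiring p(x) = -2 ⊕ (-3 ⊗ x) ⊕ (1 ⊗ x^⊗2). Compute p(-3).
p(-3) = -6

A tropical monomial a ⊗ x^⊗i evaluates to a + i · x. Evaluating each term at x = -3:
  Term 0 contributes -2 + 0 · -3 = -2
  Term 1 contributes -3 + 1 · -3 = -6
  Term 2 contributes 1 + 2 · -3 = -5
p(-3) = ⊕ of these = min[-2, -6, -5] = -6.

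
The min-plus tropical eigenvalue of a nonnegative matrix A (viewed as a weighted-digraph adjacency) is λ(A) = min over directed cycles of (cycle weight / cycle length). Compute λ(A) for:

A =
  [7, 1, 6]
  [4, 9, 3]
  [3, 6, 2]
λ(A) = 2

Enumerate directed cycles and compute their means (weight / length). Sample:
  cycle 0 → 0: weight = 7, length = 1, mean = 7/1 ≈ 7.000
  cycle 1 → 1: weight = 9, length = 1, mean = 9/1 ≈ 9.000
  cycle 2 → 2: weight = 2, length = 1, mean = 2/1 ≈ 2.000
  cycle 0 → 1 → 0: weight = 5, length = 2, mean = 5/2 ≈ 2.500
  cycle 0 → 2 → 0: weight = 9, length = 2, mean = 9/2 ≈ 4.500
  cycle 1 → 0 → 1: weight = 5, length = 2, mean = 5/2 ≈ 2.500
Minimum mean = 2.000, attained e.g. along the cycle 2 → 2 with weight 2 and length 1. So λ(A) = 2/1 = 2.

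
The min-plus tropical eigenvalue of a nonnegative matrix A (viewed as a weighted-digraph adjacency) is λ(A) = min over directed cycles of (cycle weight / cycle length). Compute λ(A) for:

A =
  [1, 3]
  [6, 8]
λ(A) = 1

Enumerate directed cycles and compute their means (weight / length). Sample:
  cycle 0 → 0: weight = 1, length = 1, mean = 1/1 ≈ 1.000
  cycle 1 → 1: weight = 8, length = 1, mean = 8/1 ≈ 8.000
  cycle 0 → 1 → 0: weight = 9, length = 2, mean = 9/2 ≈ 4.500
  cycle 1 → 0 → 1: weight = 9, length = 2, mean = 9/2 ≈ 4.500
Minimum mean = 1.000, attained e.g. along the cycle 0 → 0 with weight 1 and length 1. So λ(A) = 1/1 = 1.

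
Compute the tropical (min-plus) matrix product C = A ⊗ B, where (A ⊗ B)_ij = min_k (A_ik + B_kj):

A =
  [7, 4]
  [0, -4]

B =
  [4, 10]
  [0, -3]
A ⊗ B =
  [4, 1]
  [-4, -7]

Apply the min-plus product entry-by-entry:
  C[0][0] = min over k of (A[0][0] + B[0][0] = 7 + 4 = 11, A[0][1] + B[1][0] = 4 + 0 = 4) = 4 (attained at k = 1)
  C[0][1] = min over k of (A[0][0] + B[0][1] = 7 + 10 = 17, A[0][1] + B[1][1] = 4 + -3 = 1) = 1 (attained at k = 1)
  C[1][0] = min over k of (A[1][0] + B[0][0] = 0 + 4 = 4, A[1][1] + B[1][0] = -4 + 0 = -4) = -4 (attained at k = 1)
  C[1][1] = min over k of (A[1][0] + B[0][1] = 0 + 10 = 10, A[1][1] + B[1][1] = -4 + -3 = -7) = -7 (attained at k = 1)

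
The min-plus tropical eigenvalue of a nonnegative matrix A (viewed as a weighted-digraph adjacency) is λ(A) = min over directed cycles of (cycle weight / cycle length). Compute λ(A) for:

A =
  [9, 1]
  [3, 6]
λ(A) = 2

Enumerate directed cycles and compute their means (weight / length). Sample:
  cycle 0 → 0: weight = 9, length = 1, mean = 9/1 ≈ 9.000
  cycle 1 → 1: weight = 6, length = 1, mean = 6/1 ≈ 6.000
  cycle 0 → 1 → 0: weight = 4, length = 2, mean = 4/2 ≈ 2.000
  cycle 1 → 0 → 1: weight = 4, length = 2, mean = 4/2 ≈ 2.000
Minimum mean = 2.000, attained e.g. along the cycle 0 → 1 → 0 with weight 4 and length 2. So λ(A) = 4/2 = 2.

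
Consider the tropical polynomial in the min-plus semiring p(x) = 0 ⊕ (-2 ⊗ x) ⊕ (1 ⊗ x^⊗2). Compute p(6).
p(6) = 0

A tropical monomial a ⊗ x^⊗i evaluates to a + i · x. Evaluating each term at x = 6:
  Term 0 contributes 0 + 0 · 6 = 0
  Term 1 contributes -2 + 1 · 6 = 4
  Term 2 contributes 1 + 2 · 6 = 13
p(6) = ⊕ of these = min[0, 4, 13] = 0.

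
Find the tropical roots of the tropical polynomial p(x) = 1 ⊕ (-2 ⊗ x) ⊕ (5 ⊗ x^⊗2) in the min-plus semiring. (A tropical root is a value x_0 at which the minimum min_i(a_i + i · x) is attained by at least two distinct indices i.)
Roots: {-7, 3}

Each tropical root is a break point of the lower envelope of the lines y = a_i + i · x (there are 3 lines, with slopes 0, 1, ..., 2). Only the lines that attain the minimum somewhere contribute to roots; other lines are dominated. Here the surviving (envelope) indices are i = 2, i = 1, i = 0.
Intersections between consecutive envelope lines give the roots: for adjacent envelope indices i < j the intersection is x = (a_i − a_j) / (j − i). Reading off the sorted break points: {-7, 3}.
Verification: at each break x_0, at least two indices attain the minimum of min_i(a_i + i · x_0).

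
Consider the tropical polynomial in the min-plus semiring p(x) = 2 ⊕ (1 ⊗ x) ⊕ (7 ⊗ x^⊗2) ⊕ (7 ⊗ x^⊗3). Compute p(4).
p(4) = 2

A tropical monomial a ⊗ x^⊗i evaluates to a + i · x. Evaluating each term at x = 4:
  Term 0 contributes 2 + 0 · 4 = 2
  Term 1 contributes 1 + 1 · 4 = 5
  Term 2 contributes 7 + 2 · 4 = 15
  Term 3 contributes 7 + 3 · 4 = 19
p(4) = ⊕ of these = min[2, 5, 15, 19] = 2.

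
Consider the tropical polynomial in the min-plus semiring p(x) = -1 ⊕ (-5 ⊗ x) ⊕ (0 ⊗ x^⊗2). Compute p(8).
p(8) = -1

A tropical monomial a ⊗ x^⊗i evaluates to a + i · x. Evaluating each term at x = 8:
  Term 0 contributes -1 + 0 · 8 = -1
  Term 1 contributes -5 + 1 · 8 = 3
  Term 2 contributes 0 + 2 · 8 = 16
p(8) = ⊕ of these = min[-1, 3, 16] = -1.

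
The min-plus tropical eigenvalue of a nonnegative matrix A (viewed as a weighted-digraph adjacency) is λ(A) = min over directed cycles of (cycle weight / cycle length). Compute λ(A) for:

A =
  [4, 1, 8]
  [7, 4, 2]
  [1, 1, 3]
λ(A) = 4/3

Enumerate directed cycles and compute their means (weight / length). Sample:
  cycle 0 → 0: weight = 4, length = 1, mean = 4/1 ≈ 4.000
  cycle 1 → 1: weight = 4, length = 1, mean = 4/1 ≈ 4.000
  cycle 2 → 2: weight = 3, length = 1, mean = 3/1 ≈ 3.000
  cycle 0 → 1 → 0: weight = 8, length = 2, mean = 8/2 ≈ 4.000
  cycle 0 → 2 → 0: weight = 9, length = 2, mean = 9/2 ≈ 4.500
  cycle 1 → 0 → 1: weight = 8, length = 2, mean = 8/2 ≈ 4.000
Minimum mean = 1.333, attained e.g. along the cycle 0 → 1 → 2 → 0 with weight 4 and length 3. So λ(A) = 4/3 = 4/3.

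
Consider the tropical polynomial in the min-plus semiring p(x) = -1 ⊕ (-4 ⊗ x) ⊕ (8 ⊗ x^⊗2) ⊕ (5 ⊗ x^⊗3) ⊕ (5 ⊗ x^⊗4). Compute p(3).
p(3) = -1

A tropical monomial a ⊗ x^⊗i evaluates to a + i · x. Evaluating each term at x = 3:
  Term 0 contributes -1 + 0 · 3 = -1
  Term 1 contributes -4 + 1 · 3 = -1
  Term 2 contributes 8 + 2 · 3 = 14
  Term 3 contributes 5 + 3 · 3 = 14
  Term 4 contributes 5 + 4 · 3 = 17
p(3) = ⊕ of these = min[-1, -1, 14, 14, 17] = -1.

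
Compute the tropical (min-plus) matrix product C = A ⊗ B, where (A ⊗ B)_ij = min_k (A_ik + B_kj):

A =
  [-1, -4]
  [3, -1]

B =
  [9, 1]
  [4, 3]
A ⊗ B =
  [0, -1]
  [3, 2]

Apply the min-plus product entry-by-entry:
  C[0][0] = min over k of (A[0][0] + B[0][0] = -1 + 9 = 8, A[0][1] + B[1][0] = -4 + 4 = 0) = 0 (attained at k = 1)
  C[0][1] = min over k of (A[0][0] + B[0][1] = -1 + 1 = 0, A[0][1] + B[1][1] = -4 + 3 = -1) = -1 (attained at k = 1)
  C[1][0] = min over k of (A[1][0] + B[0][0] = 3 + 9 = 12, A[1][1] + B[1][0] = -1 + 4 = 3) = 3 (attained at k = 1)
  C[1][1] = min over k of (A[1][0] + B[0][1] = 3 + 1 = 4, A[1][1] + B[1][1] = -1 + 3 = 2) = 2 (attained at k = 1)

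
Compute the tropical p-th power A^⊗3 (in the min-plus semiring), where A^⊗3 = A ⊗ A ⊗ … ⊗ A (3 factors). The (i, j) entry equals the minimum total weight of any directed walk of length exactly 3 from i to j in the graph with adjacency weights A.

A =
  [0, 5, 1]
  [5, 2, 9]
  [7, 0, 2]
A^⊗3 =
  [0, 1, 1]
  [5, 6, 6]
  [5, 4, 6]

Each entry (A^⊗3)_ij equals the minimum over all length-3 walks i = v_0 → v_1 → … → v_3 = j of Σ_t A[v_t][v_{t+1}]. For example, for (i, j) = (0, 2) we minimise over 9 possible intermediate vertex sequences; the minimum is 1, attained along the walk 0 → 0 → 0 → 2.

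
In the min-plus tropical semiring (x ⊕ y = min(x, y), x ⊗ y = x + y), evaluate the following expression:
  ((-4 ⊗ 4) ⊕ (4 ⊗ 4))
((-4 ⊗ 4) ⊕ (4 ⊗ 4)) = 0

Expand innermost to outermost. Recall ⊕ takes the minimum of its arguments and ⊗ takes their sum. Working out the expression ((-4 ⊗ 4) ⊕ (4 ⊗ 4)) gives 0.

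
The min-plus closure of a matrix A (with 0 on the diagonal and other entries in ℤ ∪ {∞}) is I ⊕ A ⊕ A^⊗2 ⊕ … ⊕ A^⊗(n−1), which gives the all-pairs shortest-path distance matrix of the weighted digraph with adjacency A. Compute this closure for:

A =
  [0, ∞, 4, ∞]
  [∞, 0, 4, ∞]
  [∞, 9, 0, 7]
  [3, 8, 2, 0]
Closure =
  [0, 13, 4, 11]
  [14, 0, 4, 11]
  [10, 9, 0, 7]
  [3, 8, 2, 0]

This is the Floyd-Warshall all-pairs shortest-path computation. For each intermediate vertex k = 0, 1, …, 3, update dist[i][j] ← min(dist[i][j], dist[i][k] + dist[k][j]). The final matrix gives, for each (i, j), the minimum total weight of any directed path from i to j (possibly empty when i = j).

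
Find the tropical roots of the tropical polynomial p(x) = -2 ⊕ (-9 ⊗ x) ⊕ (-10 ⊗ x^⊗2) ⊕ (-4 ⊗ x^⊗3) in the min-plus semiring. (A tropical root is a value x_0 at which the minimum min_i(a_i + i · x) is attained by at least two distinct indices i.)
Roots: {-6, 1, 7}

Each tropical root is a break point of the lower envelope of the lines y = a_i + i · x (there are 4 lines, with slopes 0, 1, ..., 3). Only the lines that attain the minimum somewhere contribute to roots; other lines are dominated. Here the surviving (envelope) indices are i = 3, i = 2, i = 1, i = 0.
Intersections between consecutive envelope lines give the roots: for adjacent envelope indices i < j the intersection is x = (a_i − a_j) / (j − i). Reading off the sorted break points: {-6, 1, 7}.
Verification: at each break x_0, at least two indices attain the minimum of min_i(a_i + i · x_0).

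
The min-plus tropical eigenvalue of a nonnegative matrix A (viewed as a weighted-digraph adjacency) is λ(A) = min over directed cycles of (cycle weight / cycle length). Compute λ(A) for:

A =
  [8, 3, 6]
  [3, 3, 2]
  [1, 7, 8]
λ(A) = 2

Enumerate directed cycles and compute their means (weight / length). Sample:
  cycle 0 → 0: weight = 8, length = 1, mean = 8/1 ≈ 8.000
  cycle 1 → 1: weight = 3, length = 1, mean = 3/1 ≈ 3.000
  cycle 2 → 2: weight = 8, length = 1, mean = 8/1 ≈ 8.000
  cycle 0 → 1 → 0: weight = 6, length = 2, mean = 6/2 ≈ 3.000
  cycle 0 → 2 → 0: weight = 7, length = 2, mean = 7/2 ≈ 3.500
  cycle 1 → 0 → 1: weight = 6, length = 2, mean = 6/2 ≈ 3.000
Minimum mean = 2.000, attained e.g. along the cycle 0 → 1 → 2 → 0 with weight 6 and length 3. So λ(A) = 6/3 = 2.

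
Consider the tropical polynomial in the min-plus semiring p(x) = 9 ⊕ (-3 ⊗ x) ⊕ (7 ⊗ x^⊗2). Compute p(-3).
p(-3) = -6

A tropical monomial a ⊗ x^⊗i evaluates to a + i · x. Evaluating each term at x = -3:
  Term 0 contributes 9 + 0 · -3 = 9
  Term 1 contributes -3 + 1 · -3 = -6
  Term 2 contributes 7 + 2 · -3 = 1
p(-3) = ⊕ of these = min[9, -6, 1] = -6.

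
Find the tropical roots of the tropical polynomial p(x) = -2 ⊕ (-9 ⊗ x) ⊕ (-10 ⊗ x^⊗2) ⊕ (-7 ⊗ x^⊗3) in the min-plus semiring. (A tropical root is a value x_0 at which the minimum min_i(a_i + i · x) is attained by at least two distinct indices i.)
Roots: {-3, 1, 7}

Each tropical root is a break point of the lower envelope of the lines y = a_i + i · x (there are 4 lines, with slopes 0, 1, ..., 3). Only the lines that attain the minimum somewhere contribute to roots; other lines are dominated. Here the surviving (envelope) indices are i = 3, i = 2, i = 1, i = 0.
Intersections between consecutive envelope lines give the roots: for adjacent envelope indices i < j the intersection is x = (a_i − a_j) / (j − i). Reading off the sorted break points: {-3, 1, 7}.
Verification: at each break x_0, at least two indices attain the minimum of min_i(a_i + i · x_0).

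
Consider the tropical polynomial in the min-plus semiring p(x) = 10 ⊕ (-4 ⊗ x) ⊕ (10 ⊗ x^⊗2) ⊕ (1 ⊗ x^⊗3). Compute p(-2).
p(-2) = -6

A tropical monomial a ⊗ x^⊗i evaluates to a + i · x. Evaluating each term at x = -2:
  Term 0 contributes 10 + 0 · -2 = 10
  Term 1 contributes -4 + 1 · -2 = -6
  Term 2 contributes 10 + 2 · -2 = 6
  Term 3 contributes 1 + 3 · -2 = -5
p(-2) = ⊕ of these = min[10, -6, 6, -5] = -6.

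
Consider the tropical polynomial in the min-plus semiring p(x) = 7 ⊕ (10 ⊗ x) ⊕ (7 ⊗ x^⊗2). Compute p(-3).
p(-3) = 1

A tropical monomial a ⊗ x^⊗i evaluates to a + i · x. Evaluating each term at x = -3:
  Term 0 contributes 7 + 0 · -3 = 7
  Term 1 contributes 10 + 1 · -3 = 7
  Term 2 contributes 7 + 2 · -3 = 1
p(-3) = ⊕ of these = min[7, 7, 1] = 1.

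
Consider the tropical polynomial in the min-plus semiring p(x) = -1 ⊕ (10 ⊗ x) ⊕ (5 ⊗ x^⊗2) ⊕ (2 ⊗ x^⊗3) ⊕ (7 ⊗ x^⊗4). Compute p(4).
p(4) = -1

A tropical monomial a ⊗ x^⊗i evaluates to a + i · x. Evaluating each term at x = 4:
  Term 0 contributes -1 + 0 · 4 = -1
  Term 1 contributes 10 + 1 · 4 = 14
  Term 2 contributes 5 + 2 · 4 = 13
  Term 3 contributes 2 + 3 · 4 = 14
  Term 4 contributes 7 + 4 · 4 = 23
p(4) = ⊕ of these = min[-1, 14, 13, 14, 23] = -1.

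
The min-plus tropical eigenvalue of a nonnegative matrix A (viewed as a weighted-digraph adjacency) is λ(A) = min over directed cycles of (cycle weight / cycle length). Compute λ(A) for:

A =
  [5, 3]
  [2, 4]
λ(A) = 5/2

Enumerate directed cycles and compute their means (weight / length). Sample:
  cycle 0 → 0: weight = 5, length = 1, mean = 5/1 ≈ 5.000
  cycle 1 → 1: weight = 4, length = 1, mean = 4/1 ≈ 4.000
  cycle 0 → 1 → 0: weight = 5, length = 2, mean = 5/2 ≈ 2.500
  cycle 1 → 0 → 1: weight = 5, length = 2, mean = 5/2 ≈ 2.500
Minimum mean = 2.500, attained e.g. along the cycle 0 → 1 → 0 with weight 5 and length 2. So λ(A) = 5/2 = 5/2.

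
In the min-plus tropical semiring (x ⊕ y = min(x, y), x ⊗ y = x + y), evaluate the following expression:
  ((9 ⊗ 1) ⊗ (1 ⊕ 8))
((9 ⊗ 1) ⊗ (1 ⊕ 8)) = 11

Expand innermost to outermost. Recall ⊕ takes the minimum of its arguments and ⊗ takes their sum. Working out the expression ((9 ⊗ 1) ⊗ (1 ⊕ 8)) gives 11.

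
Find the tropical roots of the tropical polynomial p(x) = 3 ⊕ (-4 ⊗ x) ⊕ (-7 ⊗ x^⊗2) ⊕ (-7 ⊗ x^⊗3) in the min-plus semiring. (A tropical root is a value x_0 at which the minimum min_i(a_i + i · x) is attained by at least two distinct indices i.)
Roots: {0, 3, 7}

Each tropical root is a break point of the lower envelope of the lines y = a_i + i · x (there are 4 lines, with slopes 0, 1, ..., 3). Only the lines that attain the minimum somewhere contribute to roots; other lines are dominated. Here the surviving (envelope) indices are i = 3, i = 2, i = 1, i = 0.
Intersections between consecutive envelope lines give the roots: for adjacent envelope indices i < j the intersection is x = (a_i − a_j) / (j − i). Reading off the sorted break points: {0, 3, 7}.
Verification: at each break x_0, at least two indices attain the minimum of min_i(a_i + i · x_0).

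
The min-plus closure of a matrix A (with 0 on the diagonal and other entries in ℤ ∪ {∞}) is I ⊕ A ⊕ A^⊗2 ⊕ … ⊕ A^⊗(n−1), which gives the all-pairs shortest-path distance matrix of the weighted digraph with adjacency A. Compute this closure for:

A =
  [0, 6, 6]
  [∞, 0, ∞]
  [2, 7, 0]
Closure =
  [0, 6, 6]
  [∞, 0, ∞]
  [2, 7, 0]

This is the Floyd-Warshall all-pairs shortest-path computation. For each intermediate vertex k = 0, 1, …, 2, update dist[i][j] ← min(dist[i][j], dist[i][k] + dist[k][j]). The final matrix gives, for each (i, j), the minimum total weight of any directed path from i to j (possibly empty when i = j).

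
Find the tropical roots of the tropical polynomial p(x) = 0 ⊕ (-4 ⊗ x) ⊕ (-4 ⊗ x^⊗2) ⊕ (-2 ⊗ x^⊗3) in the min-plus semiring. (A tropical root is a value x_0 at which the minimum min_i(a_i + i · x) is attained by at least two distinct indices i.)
Roots: {-2, 0, 4}

Each tropical root is a break point of the lower envelope of the lines y = a_i + i · x (there are 4 lines, with slopes 0, 1, ..., 3). Only the lines that attain the minimum somewhere contribute to roots; other lines are dominated. Here the surviving (envelope) indices are i = 3, i = 2, i = 1, i = 0.
Intersections between consecutive envelope lines give the roots: for adjacent envelope indices i < j the intersection is x = (a_i − a_j) / (j − i). Reading off the sorted break points: {-2, 0, 4}.
Verification: at each break x_0, at least two indices attain the minimum of min_i(a_i + i · x_0).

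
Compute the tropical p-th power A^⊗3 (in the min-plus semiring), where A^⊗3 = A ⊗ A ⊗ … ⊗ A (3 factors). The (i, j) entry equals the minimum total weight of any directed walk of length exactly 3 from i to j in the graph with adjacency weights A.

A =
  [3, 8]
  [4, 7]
A^⊗3 =
  [9, 14]
  [10, 15]

Each entry (A^⊗3)_ij equals the minimum over all length-3 walks i = v_0 → v_1 → … → v_3 = j of Σ_t A[v_t][v_{t+1}]. For example, for (i, j) = (0, 1) we minimise over 4 possible intermediate vertex sequences; the minimum is 14, attained along the walk 0 → 0 → 0 → 1.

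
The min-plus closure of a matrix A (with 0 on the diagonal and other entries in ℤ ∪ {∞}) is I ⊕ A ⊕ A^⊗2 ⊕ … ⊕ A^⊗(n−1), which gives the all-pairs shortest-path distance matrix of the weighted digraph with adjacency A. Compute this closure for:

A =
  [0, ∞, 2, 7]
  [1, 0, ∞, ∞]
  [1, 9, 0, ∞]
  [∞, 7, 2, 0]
Closure =
  [0, 11, 2, 7]
  [1, 0, 3, 8]
  [1, 9, 0, 8]
  [3, 7, 2, 0]

This is the Floyd-Warshall all-pairs shortest-path computation. For each intermediate vertex k = 0, 1, …, 3, update dist[i][j] ← min(dist[i][j], dist[i][k] + dist[k][j]). The final matrix gives, for each (i, j), the minimum total weight of any directed path from i to j (possibly empty when i = j).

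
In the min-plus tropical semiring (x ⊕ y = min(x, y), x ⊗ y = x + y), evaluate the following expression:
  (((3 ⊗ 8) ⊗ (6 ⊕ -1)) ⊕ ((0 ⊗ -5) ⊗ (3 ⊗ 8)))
(((3 ⊗ 8) ⊗ (6 ⊕ -1)) ⊕ ((0 ⊗ -5) ⊗ (3 ⊗ 8))) = 6

Expand innermost to outermost. Recall ⊕ takes the minimum of its arguments and ⊗ takes their sum. Working out the expression (((3 ⊗ 8) ⊗ (6 ⊕ -1)) ⊕ ((0 ⊗ -5) ⊗ (3 ⊗ 8))) gives 6.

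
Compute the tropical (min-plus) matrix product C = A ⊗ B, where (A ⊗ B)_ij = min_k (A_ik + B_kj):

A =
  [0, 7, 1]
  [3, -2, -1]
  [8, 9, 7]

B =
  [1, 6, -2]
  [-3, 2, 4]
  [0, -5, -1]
A ⊗ B =
  [1, -4, -2]
  [-5, -6, -2]
  [6, 2, 6]

Apply the min-plus product entry-by-entry:
  C[0][0] = min over k of (A[0][0] + B[0][0] = 0 + 1 = 1, A[0][1] + B[1][0] = 7 + -3 = 4, A[0][2] + B[2][0] = 1 + 0 = 1) = 1 (attained at k = 0)
  C[0][1] = min over k of (A[0][0] + B[0][1] = 0 + 6 = 6, A[0][1] + B[1][1] = 7 + 2 = 9, A[0][2] + B[2][1] = 1 + -5 = -4) = -4 (attained at k = 2)
  C[0][2] = min over k of (A[0][0] + B[0][2] = 0 + -2 = -2, A[0][1] + B[1][2] = 7 + 4 = 11, A[0][2] + B[2][2] = 1 + -1 = 0) = -2 (attained at k = 0)
  C[1][0] = min over k of (A[1][0] + B[0][0] = 3 + 1 = 4, A[1][1] + B[1][0] = -2 + -3 = -5, A[1][2] + B[2][0] = -1 + 0 = -1) = -5 (attained at k = 1)
  C[1][1] = min over k of (A[1][0] + B[0][1] = 3 + 6 = 9, A[1][1] + B[1][1] = -2 + 2 = 0, A[1][2] + B[2][1] = -1 + -5 = -6) = -6 (attained at k = 2)
  C[1][2] = min over k of (A[1][0] + B[0][2] = 3 + -2 = 1, A[1][1] + B[1][2] = -2 + 4 = 2, A[1][2] + B[2][2] = -1 + -1 = -2) = -2 (attained at k = 2)
  C[2][0] = min over k of (A[2][0] + B[0][0] = 8 + 1 = 9, A[2][1] + B[1][0] = 9 + -3 = 6, A[2][2] + B[2][0] = 7 + 0 = 7) = 6 (attained at k = 1)
  C[2][1] = min over k of (A[2][0] + B[0][1] = 8 + 6 = 14, A[2][1] + B[1][1] = 9 + 2 = 11, A[2][2] + B[2][1] = 7 + -5 = 2) = 2 (attained at k = 2)
  C[2][2] = min over k of (A[2][0] + B[0][2] = 8 + -2 = 6, A[2][1] + B[1][2] = 9 + 4 = 13, A[2][2] + B[2][2] = 7 + -1 = 6) = 6 (attained at k = 0)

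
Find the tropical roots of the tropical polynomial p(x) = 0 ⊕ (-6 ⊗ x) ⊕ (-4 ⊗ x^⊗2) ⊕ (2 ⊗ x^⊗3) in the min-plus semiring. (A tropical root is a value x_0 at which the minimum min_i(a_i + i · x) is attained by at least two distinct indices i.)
Roots: {-6, -2, 6}

Each tropical root is a break point of the lower envelope of the lines y = a_i + i · x (there are 4 lines, with slopes 0, 1, ..., 3). Only the lines that attain the minimum somewhere contribute to roots; other lines are dominated. Here the surviving (envelope) indices are i = 3, i = 2, i = 1, i = 0.
Intersections between consecutive envelope lines give the roots: for adjacent envelope indices i < j the intersection is x = (a_i − a_j) / (j − i). Reading off the sorted break points: {-6, -2, 6}.
Verification: at each break x_0, at least two indices attain the minimum of min_i(a_i + i · x_0).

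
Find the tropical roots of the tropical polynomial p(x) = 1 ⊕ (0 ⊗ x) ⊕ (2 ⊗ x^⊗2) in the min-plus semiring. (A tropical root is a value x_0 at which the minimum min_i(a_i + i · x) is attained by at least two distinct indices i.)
Roots: {-2, 1}

Each tropical root is a break point of the lower envelope of the lines y = a_i + i · x (there are 3 lines, with slopes 0, 1, ..., 2). Only the lines that attain the minimum somewhere contribute to roots; other lines are dominated. Here the surviving (envelope) indices are i = 2, i = 1, i = 0.
Intersections between consecutive envelope lines give the roots: for adjacent envelope indices i < j the intersection is x = (a_i − a_j) / (j − i). Reading off the sorted break points: {-2, 1}.
Verification: at each break x_0, at least two indices attain the minimum of min_i(a_i + i · x_0).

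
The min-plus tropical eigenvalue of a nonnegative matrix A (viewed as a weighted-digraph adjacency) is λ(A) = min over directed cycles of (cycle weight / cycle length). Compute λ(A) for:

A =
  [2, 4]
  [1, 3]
λ(A) = 2

Enumerate directed cycles and compute their means (weight / length). Sample:
  cycle 0 → 0: weight = 2, length = 1, mean = 2/1 ≈ 2.000
  cycle 1 → 1: weight = 3, length = 1, mean = 3/1 ≈ 3.000
  cycle 0 → 1 → 0: weight = 5, length = 2, mean = 5/2 ≈ 2.500
  cycle 1 → 0 → 1: weight = 5, length = 2, mean = 5/2 ≈ 2.500
Minimum mean = 2.000, attained e.g. along the cycle 0 → 0 with weight 2 and length 1. So λ(A) = 2/1 = 2.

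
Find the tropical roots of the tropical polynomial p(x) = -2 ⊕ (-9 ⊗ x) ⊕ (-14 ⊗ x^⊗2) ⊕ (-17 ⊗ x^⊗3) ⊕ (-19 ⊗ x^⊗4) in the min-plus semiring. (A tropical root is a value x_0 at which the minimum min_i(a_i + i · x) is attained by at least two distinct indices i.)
Roots: {2, 3, 5, 7}

Each tropical root is a break point of the lower envelope of the lines y = a_i + i · x (there are 5 lines, with slopes 0, 1, ..., 4). Only the lines that attain the minimum somewhere contribute to roots; other lines are dominated. Here the surviving (envelope) indices are i = 4, i = 3, i = 2, i = 1, i = 0.
Intersections between consecutive envelope lines give the roots: for adjacent envelope indices i < j the intersection is x = (a_i − a_j) / (j − i). Reading off the sorted break points: {2, 3, 5, 7}.
Verification: at each break x_0, at least two indices attain the minimum of min_i(a_i + i · x_0).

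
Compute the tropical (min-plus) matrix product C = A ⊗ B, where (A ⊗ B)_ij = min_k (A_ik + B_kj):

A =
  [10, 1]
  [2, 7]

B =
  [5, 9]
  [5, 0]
A ⊗ B =
  [6, 1]
  [7, 7]

Apply the min-plus product entry-by-entry:
  C[0][0] = min over k of (A[0][0] + B[0][0] = 10 + 5 = 15, A[0][1] + B[1][0] = 1 + 5 = 6) = 6 (attained at k = 1)
  C[0][1] = min over k of (A[0][0] + B[0][1] = 10 + 9 = 19, A[0][1] + B[1][1] = 1 + 0 = 1) = 1 (attained at k = 1)
  C[1][0] = min over k of (A[1][0] + B[0][0] = 2 + 5 = 7, A[1][1] + B[1][0] = 7 + 5 = 12) = 7 (attained at k = 0)
  C[1][1] = min over k of (A[1][0] + B[0][1] = 2 + 9 = 11, A[1][1] + B[1][1] = 7 + 0 = 7) = 7 (attained at k = 1)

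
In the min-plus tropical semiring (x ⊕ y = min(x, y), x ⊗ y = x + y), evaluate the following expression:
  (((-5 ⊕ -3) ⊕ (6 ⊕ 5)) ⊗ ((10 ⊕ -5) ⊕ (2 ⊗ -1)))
(((-5 ⊕ -3) ⊕ (6 ⊕ 5)) ⊗ ((10 ⊕ -5) ⊕ (2 ⊗ -1))) = -10

Expand innermost to outermost. Recall ⊕ takes the minimum of its arguments and ⊗ takes their sum. Working out the expression (((-5 ⊕ -3) ⊕ (6 ⊕ 5)) ⊗ ((10 ⊕ -5) ⊕ (2 ⊗ -1))) gives -10.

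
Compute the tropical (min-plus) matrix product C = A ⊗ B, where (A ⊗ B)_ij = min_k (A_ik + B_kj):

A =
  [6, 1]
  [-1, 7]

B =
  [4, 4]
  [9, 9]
A ⊗ B =
  [10, 10]
  [3, 3]

Apply the min-plus product entry-by-entry:
  C[0][0] = min over k of (A[0][0] + B[0][0] = 6 + 4 = 10, A[0][1] + B[1][0] = 1 + 9 = 10) = 10 (attained at k = 0)
  C[0][1] = min over k of (A[0][0] + B[0][1] = 6 + 4 = 10, A[0][1] + B[1][1] = 1 + 9 = 10) = 10 (attained at k = 0)
  C[1][0] = min over k of (A[1][0] + B[0][0] = -1 + 4 = 3, A[1][1] + B[1][0] = 7 + 9 = 16) = 3 (attained at k = 0)
  C[1][1] = min over k of (A[1][0] + B[0][1] = -1 + 4 = 3, A[1][1] + B[1][1] = 7 + 9 = 16) = 3 (attained at k = 0)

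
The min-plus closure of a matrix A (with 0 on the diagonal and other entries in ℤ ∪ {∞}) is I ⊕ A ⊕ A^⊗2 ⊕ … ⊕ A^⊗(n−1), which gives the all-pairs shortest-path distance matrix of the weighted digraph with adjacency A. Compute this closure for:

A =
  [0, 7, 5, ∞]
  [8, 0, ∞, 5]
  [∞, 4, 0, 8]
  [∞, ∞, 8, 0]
Closure =
  [0, 7, 5, 12]
  [8, 0, 13, 5]
  [12, 4, 0, 8]
  [20, 12, 8, 0]

This is the Floyd-Warshall all-pairs shortest-path computation. For each intermediate vertex k = 0, 1, …, 3, update dist[i][j] ← min(dist[i][j], dist[i][k] + dist[k][j]). The final matrix gives, for each (i, j), the minimum total weight of any directed path from i to j (possibly empty when i = j).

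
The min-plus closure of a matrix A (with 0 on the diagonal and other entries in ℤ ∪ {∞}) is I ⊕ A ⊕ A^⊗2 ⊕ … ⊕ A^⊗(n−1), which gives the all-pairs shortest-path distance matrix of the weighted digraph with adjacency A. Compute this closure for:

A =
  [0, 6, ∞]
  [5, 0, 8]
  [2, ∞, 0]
Closure =
  [0, 6, 14]
  [5, 0, 8]
  [2, 8, 0]

This is the Floyd-Warshall all-pairs shortest-path computation. For each intermediate vertex k = 0, 1, …, 2, update dist[i][j] ← min(dist[i][j], dist[i][k] + dist[k][j]). The final matrix gives, for each (i, j), the minimum total weight of any directed path from i to j (possibly empty when i = j).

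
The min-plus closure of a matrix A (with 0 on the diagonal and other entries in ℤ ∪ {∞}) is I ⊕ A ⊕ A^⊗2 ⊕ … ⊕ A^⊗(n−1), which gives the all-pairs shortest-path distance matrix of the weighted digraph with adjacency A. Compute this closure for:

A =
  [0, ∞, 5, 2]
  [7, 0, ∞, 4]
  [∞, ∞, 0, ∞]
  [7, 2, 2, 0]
Closure =
  [0, 4, 4, 2]
  [7, 0, 6, 4]
  [∞, ∞, 0, ∞]
  [7, 2, 2, 0]

This is the Floyd-Warshall all-pairs shortest-path computation. For each intermediate vertex k = 0, 1, …, 3, update dist[i][j] ← min(dist[i][j], dist[i][k] + dist[k][j]). The final matrix gives, for each (i, j), the minimum total weight of any directed path from i to j (possibly empty when i = j).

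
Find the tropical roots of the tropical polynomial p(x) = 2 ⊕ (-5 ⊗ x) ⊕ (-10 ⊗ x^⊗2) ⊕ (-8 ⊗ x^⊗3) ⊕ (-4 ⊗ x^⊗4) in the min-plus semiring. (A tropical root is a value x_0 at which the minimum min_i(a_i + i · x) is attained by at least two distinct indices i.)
Roots: {-4, -2, 5, 7}

Each tropical root is a break point of the lower envelope of the lines y = a_i + i · x (there are 5 lines, with slopes 0, 1, ..., 4). Only the lines that attain the minimum somewhere contribute to roots; other lines are dominated. Here the surviving (envelope) indices are i = 4, i = 3, i = 2, i = 1, i = 0.
Intersections between consecutive envelope lines give the roots: for adjacent envelope indices i < j the intersection is x = (a_i − a_j) / (j − i). Reading off the sorted break points: {-4, -2, 5, 7}.
Verification: at each break x_0, at least two indices attain the minimum of min_i(a_i + i · x_0).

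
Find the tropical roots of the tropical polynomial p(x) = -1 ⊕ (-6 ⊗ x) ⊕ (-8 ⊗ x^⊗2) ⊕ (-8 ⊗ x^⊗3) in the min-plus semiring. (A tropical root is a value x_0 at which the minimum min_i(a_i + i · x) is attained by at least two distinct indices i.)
Roots: {0, 2, 5}

Each tropical root is a break point of the lower envelope of the lines y = a_i + i · x (there are 4 lines, with slopes 0, 1, ..., 3). Only the lines that attain the minimum somewhere contribute to roots; other lines are dominated. Here the surviving (envelope) indices are i = 3, i = 2, i = 1, i = 0.
Intersections between consecutive envelope lines give the roots: for adjacent envelope indices i < j the intersection is x = (a_i − a_j) / (j − i). Reading off the sorted break points: {0, 2, 5}.
Verification: at each break x_0, at least two indices attain the minimum of min_i(a_i + i · x_0).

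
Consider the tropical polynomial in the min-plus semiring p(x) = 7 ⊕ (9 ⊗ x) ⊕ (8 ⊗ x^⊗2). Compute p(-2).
p(-2) = 4

A tropical monomial a ⊗ x^⊗i evaluates to a + i · x. Evaluating each term at x = -2:
  Term 0 contributes 7 + 0 · -2 = 7
  Term 1 contributes 9 + 1 · -2 = 7
  Term 2 contributes 8 + 2 · -2 = 4
p(-2) = ⊕ of these = min[7, 7, 4] = 4.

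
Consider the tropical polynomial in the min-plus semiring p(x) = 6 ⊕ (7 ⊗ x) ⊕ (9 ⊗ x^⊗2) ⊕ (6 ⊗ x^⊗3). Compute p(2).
p(2) = 6

A tropical monomial a ⊗ x^⊗i evaluates to a + i · x. Evaluating each term at x = 2:
  Term 0 contributes 6 + 0 · 2 = 6
  Term 1 contributes 7 + 1 · 2 = 9
  Term 2 contributes 9 + 2 · 2 = 13
  Term 3 contributes 6 + 3 · 2 = 12
p(2) = ⊕ of these = min[6, 9, 13, 12] = 6.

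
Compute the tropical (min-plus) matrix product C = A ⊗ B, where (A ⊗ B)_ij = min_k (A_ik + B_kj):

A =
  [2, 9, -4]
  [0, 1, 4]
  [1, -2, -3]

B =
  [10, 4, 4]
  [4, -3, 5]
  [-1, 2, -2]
A ⊗ B =
  [-5, -2, -6]
  [3, -2, 2]
  [-4, -5, -5]

Apply the min-plus product entry-by-entry:
  C[0][0] = min over k of (A[0][0] + B[0][0] = 2 + 10 = 12, A[0][1] + B[1][0] = 9 + 4 = 13, A[0][2] + B[2][0] = -4 + -1 = -5) = -5 (attained at k = 2)
  C[0][1] = min over k of (A[0][0] + B[0][1] = 2 + 4 = 6, A[0][1] + B[1][1] = 9 + -3 = 6, A[0][2] + B[2][1] = -4 + 2 = -2) = -2 (attained at k = 2)
  C[0][2] = min over k of (A[0][0] + B[0][2] = 2 + 4 = 6, A[0][1] + B[1][2] = 9 + 5 = 14, A[0][2] + B[2][2] = -4 + -2 = -6) = -6 (attained at k = 2)
  C[1][0] = min over k of (A[1][0] + B[0][0] = 0 + 10 = 10, A[1][1] + B[1][0] = 1 + 4 = 5, A[1][2] + B[2][0] = 4 + -1 = 3) = 3 (attained at k = 2)
  C[1][1] = min over k of (A[1][0] + B[0][1] = 0 + 4 = 4, A[1][1] + B[1][1] = 1 + -3 = -2, A[1][2] + B[2][1] = 4 + 2 = 6) = -2 (attained at k = 1)
  C[1][2] = min over k of (A[1][0] + B[0][2] = 0 + 4 = 4, A[1][1] + B[1][2] = 1 + 5 = 6, A[1][2] + B[2][2] = 4 + -2 = 2) = 2 (attained at k = 2)
  C[2][0] = min over k of (A[2][0] + B[0][0] = 1 + 10 = 11, A[2][1] + B[1][0] = -2 + 4 = 2, A[2][2] + B[2][0] = -3 + -1 = -4) = -4 (attained at k = 2)
  C[2][1] = min over k of (A[2][0] + B[0][1] = 1 + 4 = 5, A[2][1] + B[1][1] = -2 + -3 = -5, A[2][2] + B[2][1] = -3 + 2 = -1) = -5 (attained at k = 1)
  C[2][2] = min over k of (A[2][0] + B[0][2] = 1 + 4 = 5, A[2][1] + B[1][2] = -2 + 5 = 3, A[2][2] + B[2][2] = -3 + -2 = -5) = -5 (attained at k = 2)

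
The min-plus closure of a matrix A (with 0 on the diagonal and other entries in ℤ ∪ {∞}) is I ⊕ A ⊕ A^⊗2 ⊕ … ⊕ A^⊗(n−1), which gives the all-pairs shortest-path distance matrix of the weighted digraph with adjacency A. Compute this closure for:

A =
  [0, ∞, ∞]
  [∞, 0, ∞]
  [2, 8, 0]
Closure =
  [0, ∞, ∞]
  [∞, 0, ∞]
  [2, 8, 0]

This is the Floyd-Warshall all-pairs shortest-path computation. For each intermediate vertex k = 0, 1, …, 2, update dist[i][j] ← min(dist[i][j], dist[i][k] + dist[k][j]). The final matrix gives, for each (i, j), the minimum total weight of any directed path from i to j (possibly empty when i = j).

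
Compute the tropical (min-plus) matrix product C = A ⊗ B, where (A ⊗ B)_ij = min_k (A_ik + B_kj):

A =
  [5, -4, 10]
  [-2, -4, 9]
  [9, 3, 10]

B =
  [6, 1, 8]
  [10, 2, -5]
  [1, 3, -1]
A ⊗ B =
  [6, -2, -9]
  [4, -2, -9]
  [11, 5, -2]

Apply the min-plus product entry-by-entry:
  C[0][0] = min over k of (A[0][0] + B[0][0] = 5 + 6 = 11, A[0][1] + B[1][0] = -4 + 10 = 6, A[0][2] + B[2][0] = 10 + 1 = 11) = 6 (attained at k = 1)
  C[0][1] = min over k of (A[0][0] + B[0][1] = 5 + 1 = 6, A[0][1] + B[1][1] = -4 + 2 = -2, A[0][2] + B[2][1] = 10 + 3 = 13) = -2 (attained at k = 1)
  C[0][2] = min over k of (A[0][0] + B[0][2] = 5 + 8 = 13, A[0][1] + B[1][2] = -4 + -5 = -9, A[0][2] + B[2][2] = 10 + -1 = 9) = -9 (attained at k = 1)
  C[1][0] = min over k of (A[1][0] + B[0][0] = -2 + 6 = 4, A[1][1] + B[1][0] = -4 + 10 = 6, A[1][2] + B[2][0] = 9 + 1 = 10) = 4 (attained at k = 0)
  C[1][1] = min over k of (A[1][0] + B[0][1] = -2 + 1 = -1, A[1][1] + B[1][1] = -4 + 2 = -2, A[1][2] + B[2][1] = 9 + 3 = 12) = -2 (attained at k = 1)
  C[1][2] = min over k of (A[1][0] + B[0][2] = -2 + 8 = 6, A[1][1] + B[1][2] = -4 + -5 = -9, A[1][2] + B[2][2] = 9 + -1 = 8) = -9 (attained at k = 1)
  C[2][0] = min over k of (A[2][0] + B[0][0] = 9 + 6 = 15, A[2][1] + B[1][0] = 3 + 10 = 13, A[2][2] + B[2][0] = 10 + 1 = 11) = 11 (attained at k = 2)
  C[2][1] = min over k of (A[2][0] + B[0][1] = 9 + 1 = 10, A[2][1] + B[1][1] = 3 + 2 = 5, A[2][2] + B[2][1] = 10 + 3 = 13) = 5 (attained at k = 1)
  C[2][2] = min over k of (A[2][0] + B[0][2] = 9 + 8 = 17, A[2][1] + B[1][2] = 3 + -5 = -2, A[2][2] + B[2][2] = 10 + -1 = 9) = -2 (attained at k = 1)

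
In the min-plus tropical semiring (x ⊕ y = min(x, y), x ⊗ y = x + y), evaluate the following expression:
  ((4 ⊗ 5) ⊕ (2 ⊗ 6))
((4 ⊗ 5) ⊕ (2 ⊗ 6)) = 8

Expand innermost to outermost. Recall ⊕ takes the minimum of its arguments and ⊗ takes their sum. Working out the expression ((4 ⊗ 5) ⊕ (2 ⊗ 6)) gives 8.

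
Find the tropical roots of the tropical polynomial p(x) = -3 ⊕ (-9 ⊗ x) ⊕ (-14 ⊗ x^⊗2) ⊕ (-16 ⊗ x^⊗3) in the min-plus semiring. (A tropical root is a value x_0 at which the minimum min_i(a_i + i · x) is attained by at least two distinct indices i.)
Roots: {2, 5, 6}

Each tropical root is a break point of the lower envelope of the lines y = a_i + i · x (there are 4 lines, with slopes 0, 1, ..., 3). Only the lines that attain the minimum somewhere contribute to roots; other lines are dominated. Here the surviving (envelope) indices are i = 3, i = 2, i = 1, i = 0.
Intersections between consecutive envelope lines give the roots: for adjacent envelope indices i < j the intersection is x = (a_i − a_j) / (j − i). Reading off the sorted break points: {2, 5, 6}.
Verification: at each break x_0, at least two indices attain the minimum of min_i(a_i + i · x_0).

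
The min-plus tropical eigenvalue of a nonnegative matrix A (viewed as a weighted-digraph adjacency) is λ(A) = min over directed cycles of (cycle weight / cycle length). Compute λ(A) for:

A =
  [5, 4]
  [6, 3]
λ(A) = 3

Enumerate directed cycles and compute their means (weight / length). Sample:
  cycle 0 → 0: weight = 5, length = 1, mean = 5/1 ≈ 5.000
  cycle 1 → 1: weight = 3, length = 1, mean = 3/1 ≈ 3.000
  cycle 0 → 1 → 0: weight = 10, length = 2, mean = 10/2 ≈ 5.000
  cycle 1 → 0 → 1: weight = 10, length = 2, mean = 10/2 ≈ 5.000
Minimum mean = 3.000, attained e.g. along the cycle 1 → 1 with weight 3 and length 1. So λ(A) = 3/1 = 3.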